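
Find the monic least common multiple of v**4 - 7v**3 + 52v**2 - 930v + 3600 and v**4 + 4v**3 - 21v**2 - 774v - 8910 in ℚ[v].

By polynomial division,
  v**4 - 7v**3 + 52v**2 - 930v + 3600 = (v**4 + 4v**3 - 21v**2 - 774v - 8910) + (-11v**3 + 73v**2 - 156v + 12510)
  v**4 + 4v**3 - 21v**2 - 774v - 8910 = (-(1/11)v - 117/121)(-11v**3 + 73v**2 - 156v + 12510) + ((4284/121)v**2 + (25704/121)v + 385560/121)
  -11v**3 + 73v**2 - 156v + 12510 = (-(1331/4284)v + 16819/4284)((4284/121)v**2 + (25704/121)v + 385560/121) + (0)
Last nonzero remainder: (4284/121)v**2 + (25704/121)v + 385560/121. Dividing through by 4284/121 gives the monic gcd v**2 + 6v + 90.
Then lcm(f, g) = f·g / gcd(f, g); expanding and making the result monic gives the answer.

v**6 - 9v**5 - 33v**4 - 341v**3 + 312v**2 + 84870v - 356400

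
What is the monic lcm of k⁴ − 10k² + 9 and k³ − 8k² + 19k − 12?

By polynomial division,
  k⁴ − 10k² + 9 = (k + 8)(k³ − 8k² + 19k − 12) + (35k² − 140k + 105)
  k³ − 8k² + 19k − 12 = ((1/35)k − 4/35)(35k² − 140k + 105) + (0)
Last nonzero remainder: 35k² − 140k + 105. Dividing through by 35 gives the monic gcd k² − 4k + 3.
Then lcm(f, g) = f·g / gcd(f, g); expanding and making the result monic gives the answer.

k⁵ − 4k⁴ − 10k³ + 40k² + 9k − 36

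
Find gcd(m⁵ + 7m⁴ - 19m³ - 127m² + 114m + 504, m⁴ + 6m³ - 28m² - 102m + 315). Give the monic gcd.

Euclidean algorithm in ℚ[m]:
  m⁵ + 7m⁴ - 19m³ - 127m² + 114m + 504 = (m + 1)(m⁴ + 6m³ - 28m² - 102m + 315) + (3m³ + 3m² - 99m + 189)
  m⁴ + 6m³ - 28m² - 102m + 315 = ((1/3)m + 5/3)(3m³ + 3m² - 99m + 189) + (0)
Last nonzero remainder: 3m³ + 3m² - 99m + 189. Dividing through by 3 gives the monic gcd m³ + m² - 33m + 63.

m³ + m² - 33m + 63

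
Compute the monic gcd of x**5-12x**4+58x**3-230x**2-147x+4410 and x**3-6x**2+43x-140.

x**2-2x+35

Repeated division with remainder:
  x**5-12x**4+58x**3-230x**2-147x+4410 = (x**2-6x-21)(x**3-6x**2+43x-140) + (42x**2-84x+1470)
  x**3-6x**2+43x-140 = ((1/42)x-2/21)(42x**2-84x+1470) + (0)
Last nonzero remainder: 42x**2-84x+1470. Dividing through by 42 gives the monic gcd x**2-2x+35.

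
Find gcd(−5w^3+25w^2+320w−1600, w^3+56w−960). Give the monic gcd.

Repeated division with remainder:
  −5w^3+25w^2+320w−1600 = (−5)(w^3+56w−960) + (25w^2+600w−6400)
  w^3+56w−960 = ((1/25)w−24/25)(25w^2+600w−6400) + (888w−7104)
  25w^2+600w−6400 = ((25/888)w+100/111)(888w−7104) + (0)
Last nonzero remainder: 888w−7104. Dividing through by 888 gives the monic gcd w−8.

w−8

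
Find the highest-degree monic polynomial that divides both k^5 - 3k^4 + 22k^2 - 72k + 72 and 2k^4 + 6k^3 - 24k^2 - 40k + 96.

By polynomial division,
  k^5 - 3k^4 + 22k^2 - 72k + 72 = ((1/2)k - 3)(2k^4 + 6k^3 - 24k^2 - 40k + 96) + (30k^3 - 30k^2 - 240k + 360)
  2k^4 + 6k^3 - 24k^2 - 40k + 96 = ((1/15)k + 4/15)(30k^3 - 30k^2 - 240k + 360) + (0)
Last nonzero remainder: 30k^3 - 30k^2 - 240k + 360. Dividing through by 30 gives the monic gcd k^3 - k^2 - 8k + 12.

k^3 - k^2 - 8k + 12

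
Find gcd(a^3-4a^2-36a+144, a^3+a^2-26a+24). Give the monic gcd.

a^2+2a-24

Euclidean algorithm in ℚ[a]:
  a^3-4a^2-36a+144 = (a^3+a^2-26a+24) + (-5a^2-10a+120)
  a^3+a^2-26a+24 = (-(1/5)a+1/5)(-5a^2-10a+120) + (0)
Last nonzero remainder: -5a^2-10a+120. Dividing through by -5 gives the monic gcd a^2+2a-24.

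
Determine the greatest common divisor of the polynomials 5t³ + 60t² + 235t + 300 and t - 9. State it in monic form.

Apply the Euclidean algorithm:
  5t³ + 60t² + 235t + 300 = (5t² + 105t + 1180)(t - 9) + (10920)
  t - 9 = ((1/10920)t - 3/3640)(10920) + (0)
The last nonzero remainder is the constant 10920, so the polynomials are coprime and gcd = 1.

1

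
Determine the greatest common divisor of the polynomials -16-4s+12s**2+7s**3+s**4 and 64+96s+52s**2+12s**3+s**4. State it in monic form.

16+20s+8s**2+s**3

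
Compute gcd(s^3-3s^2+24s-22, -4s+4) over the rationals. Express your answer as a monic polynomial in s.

s-1

Repeated division with remainder:
  s^3-3s^2+24s-22 = (-(1/4)s^2+(1/2)s-11/2)(-4s+4) + (0)
Last nonzero remainder: -4s+4. Dividing through by -4 gives the monic gcd s-1.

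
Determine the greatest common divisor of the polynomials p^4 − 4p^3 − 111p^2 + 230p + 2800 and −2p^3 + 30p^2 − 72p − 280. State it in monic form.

By polynomial division,
  p^4 − 4p^3 − 111p^2 + 230p + 2800 = (−(1/2)p − 11/2)(−2p^3 + 30p^2 − 72p − 280) + (18p^2 − 306p + 1260)
  −2p^3 + 30p^2 − 72p − 280 = (−(1/9)p − 2/9)(18p^2 − 306p + 1260) + (0)
Last nonzero remainder: 18p^2 − 306p + 1260. Dividing through by 18 gives the monic gcd p^2 − 17p + 70.

p^2 − 17p + 70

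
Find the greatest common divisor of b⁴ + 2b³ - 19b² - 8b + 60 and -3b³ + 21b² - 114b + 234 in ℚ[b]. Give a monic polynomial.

b - 3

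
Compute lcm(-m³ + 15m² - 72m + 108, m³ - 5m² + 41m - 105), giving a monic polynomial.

Euclidean algorithm in ℚ[m]:
  -m³ + 15m² - 72m + 108 = (-1)(m³ - 5m² + 41m - 105) + (10m² - 31m + 3)
  m³ - 5m² + 41m - 105 = ((1/10)m - 19/100)(10m² - 31m + 3) + ((3481/100)m - 10443/100)
  10m² - 31m + 3 = ((1000/3481)m - 100/3481)((3481/100)m - 10443/100) + (0)
Last nonzero remainder: (3481/100)m - 10443/100. Dividing through by 3481/100 gives the monic gcd m - 3.
Then lcm(f, g) = f·g / gcd(f, g); expanding and making the result monic gives the answer.

m⁵ - 17m⁴ + 137m³ - 777m² + 2736m - 3780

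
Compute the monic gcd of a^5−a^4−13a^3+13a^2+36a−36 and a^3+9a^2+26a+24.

Apply the Euclidean algorithm:
  a^5−a^4−13a^3+13a^2+36a−36 = (a^2−10a+51)(a^3+9a^2+26a+24) + (−210a^2−1050a−1260)
  a^3+9a^2+26a+24 = (−(1/210)a−2/105)(−210a^2−1050a−1260) + (0)
Last nonzero remainder: −210a^2−1050a−1260. Dividing through by −210 gives the monic gcd a^2+5a+6.

a^2+5a+6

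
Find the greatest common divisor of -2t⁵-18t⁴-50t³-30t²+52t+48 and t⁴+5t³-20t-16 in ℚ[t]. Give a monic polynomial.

Repeated division with remainder:
  -2t⁵-18t⁴-50t³-30t²+52t+48 = (-2t-8)(t⁴+5t³-20t-16) + (-10t³-70t²-140t-80)
  t⁴+5t³-20t-16 = (-(1/10)t+1/5)(-10t³-70t²-140t-80) + (0)
Last nonzero remainder: -10t³-70t²-140t-80. Dividing through by -10 gives the monic gcd t³+7t²+14t+8.

t³+7t²+14t+8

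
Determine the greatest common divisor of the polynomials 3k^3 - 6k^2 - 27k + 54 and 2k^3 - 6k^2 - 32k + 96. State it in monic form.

k - 3

Euclidean algorithm in ℚ[k]:
  3k^3 - 6k^2 - 27k + 54 = (3/2)(2k^3 - 6k^2 - 32k + 96) + (3k^2 + 21k - 90)
  2k^3 - 6k^2 - 32k + 96 = ((2/3)k - 20/3)(3k^2 + 21k - 90) + (168k - 504)
  3k^2 + 21k - 90 = ((1/56)k + 5/28)(168k - 504) + (0)
Last nonzero remainder: 168k - 504. Dividing through by 168 gives the monic gcd k - 3.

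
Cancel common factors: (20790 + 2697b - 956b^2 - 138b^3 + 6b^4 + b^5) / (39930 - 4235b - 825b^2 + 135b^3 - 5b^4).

By polynomial division,
  b^5 + 6b^4 - 138b^3 - 956b^2 + 2697b + 20790 = (-(1/5)b - 33/5)(-5b^4 + 135b^3 - 825b^2 - 4235b + 39930) + (588b^3 - 7248b^2 - 17268b + 284328)
  -5b^4 + 135b^3 - 825b^2 - 4235b + 39930 = (-(5/588)b + 3595/28812)(588b^3 - 7248b^2 - 17268b + 284328) + (-(162000/2401)b^2 + (810000/2401)b + 10692000/2401)
  588b^3 - 7248b^2 - 17268b + 284328 = (-(117649/13500)b + 861959/13500)(-(162000/2401)b^2 + (810000/2401)b + 10692000/2401) + (0)
Last nonzero remainder: -(162000/2401)b^2 + (810000/2401)b + 10692000/2401. Dividing through by -162000/2401 gives the monic gcd b^2 - 5b - 66.
Cancel b^2 - 5b - 66 from numerator and denominator to get the reduced form.

(315 + 17b - 11b^2 - b^3)/(605 - 110b + 5b^2)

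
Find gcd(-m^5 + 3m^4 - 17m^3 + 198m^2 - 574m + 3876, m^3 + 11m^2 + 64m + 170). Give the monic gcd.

m^2 + 6m + 34

Apply the Euclidean algorithm:
  -m^5 + 3m^4 - 17m^3 + 198m^2 - 574m + 3876 = (-m^2 + 14m - 107)(m^3 + 11m^2 + 64m + 170) + (649m^2 + 3894m + 22066)
  m^3 + 11m^2 + 64m + 170 = ((1/649)m + 5/649)(649m^2 + 3894m + 22066) + (0)
Last nonzero remainder: 649m^2 + 3894m + 22066. Dividing through by 649 gives the monic gcd m^2 + 6m + 34.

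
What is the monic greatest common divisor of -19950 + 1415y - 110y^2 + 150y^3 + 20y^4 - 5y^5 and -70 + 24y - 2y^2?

35 - 12y + y^2

Apply the Euclidean algorithm:
  -5y^5 + 20y^4 + 150y^3 - 110y^2 + 1415y - 19950 = ((5/2)y^3 + 20y^2 + (155/2)y + 285)(-2y^2 + 24y - 70) + (0)
Last nonzero remainder: -2y^2 + 24y - 70. Dividing through by -2 gives the monic gcd y^2 - 12y + 35.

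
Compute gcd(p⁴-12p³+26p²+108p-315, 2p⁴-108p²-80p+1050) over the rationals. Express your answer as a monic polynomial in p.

p²-10p+21

Repeated division with remainder:
  p⁴-12p³+26p²+108p-315 = (1/2)(2p⁴-108p²-80p+1050) + (-12p³+80p²+148p-840)
  2p⁴-108p²-80p+1050 = (-(1/6)p-10/9)(-12p³+80p²+148p-840) + ((50/9)p²-(500/9)p+350/3)
  -12p³+80p²+148p-840 = (-(54/25)p-36/5)((50/9)p²-(500/9)p+350/3) + (0)
Last nonzero remainder: (50/9)p²-(500/9)p+350/3. Dividing through by 50/9 gives the monic gcd p²-10p+21.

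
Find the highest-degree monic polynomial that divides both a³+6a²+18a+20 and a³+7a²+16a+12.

a+2

By polynomial division,
  a³+6a²+18a+20 = (a³+7a²+16a+12) + (-a²+2a+8)
  a³+7a²+16a+12 = (-a-9)(-a²+2a+8) + (42a+84)
  -a²+2a+8 = (-(1/42)a+2/21)(42a+84) + (0)
Last nonzero remainder: 42a+84. Dividing through by 42 gives the monic gcd a+2.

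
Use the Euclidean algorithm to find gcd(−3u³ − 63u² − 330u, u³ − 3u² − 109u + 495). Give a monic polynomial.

u + 11

Euclidean algorithm in ℚ[u]:
  −3u³ − 63u² − 330u = (−3)(u³ − 3u² − 109u + 495) + (−72u² − 657u + 1485)
  u³ − 3u² − 109u + 495 = (−(1/72)u + 97/576)(−72u² − 657u + 1485) + ((1425/64)u + 15675/64)
  −72u² − 657u + 1485 = (−(1536/475)u + 576/95)((1425/64)u + 15675/64) + (0)
Last nonzero remainder: (1425/64)u + 15675/64. Dividing through by 1425/64 gives the monic gcd u + 11.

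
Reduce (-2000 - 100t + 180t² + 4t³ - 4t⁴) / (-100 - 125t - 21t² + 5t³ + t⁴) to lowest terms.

Euclidean algorithm in ℚ[t]:
  -4t⁴ + 4t³ + 180t² - 100t - 2000 = (-4)(t⁴ + 5t³ - 21t² - 125t - 100) + (24t³ + 96t² - 600t - 2400)
  t⁴ + 5t³ - 21t² - 125t - 100 = ((1/24)t + 1/24)(24t³ + 96t² - 600t - 2400) + (0)
Last nonzero remainder: 24t³ + 96t² - 600t - 2400. Dividing through by 24 gives the monic gcd t³ + 4t² - 25t - 100.
Cancel t³ + 4t² - 25t - 100 from numerator and denominator to get the reduced form.

(20 - 4t)/(1 + t)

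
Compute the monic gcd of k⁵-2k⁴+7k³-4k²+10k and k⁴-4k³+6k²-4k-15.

Apply the Euclidean algorithm:
  k⁵-2k⁴+7k³-4k²+10k = (k+2)(k⁴-4k³+6k²-4k-15) + (9k³-12k²+33k+30)
  k⁴-4k³+6k²-4k-15 = ((1/9)k-8/27)(9k³-12k²+33k+30) + (-(11/9)k²+(22/9)k-55/9)
  9k³-12k²+33k+30 = (-(81/11)k-54/11)(-(11/9)k²+(22/9)k-55/9) + (0)
Last nonzero remainder: -(11/9)k²+(22/9)k-55/9. Dividing through by -11/9 gives the monic gcd k²-2k+5.

k²-2k+5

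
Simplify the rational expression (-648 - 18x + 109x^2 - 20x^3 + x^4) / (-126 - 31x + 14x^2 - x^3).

By polynomial division,
  x^4 - 20x^3 + 109x^2 - 18x - 648 = (-x + 6)(-x^3 + 14x^2 - 31x - 126) + (-6x^2 + 42x + 108)
  -x^3 + 14x^2 - 31x - 126 = ((1/6)x - 7/6)(-6x^2 + 42x + 108) + (0)
Last nonzero remainder: -6x^2 + 42x + 108. Dividing through by -6 gives the monic gcd x^2 - 7x - 18.
Cancel x^2 - 7x - 18 from numerator and denominator to get the reduced form.

(-36 + 13x - x^2)/(-7 + x)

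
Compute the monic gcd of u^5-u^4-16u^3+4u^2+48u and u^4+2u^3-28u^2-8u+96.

By polynomial division,
  u^5-u^4-16u^3+4u^2+48u = (u-3)(u^4+2u^3-28u^2-8u+96) + (18u^3-72u^2-72u+288)
  u^4+2u^3-28u^2-8u+96 = ((1/18)u+1/3)(18u^3-72u^2-72u+288) + (0)
Last nonzero remainder: 18u^3-72u^2-72u+288. Dividing through by 18 gives the monic gcd u^3-4u^2-4u+16.

u^3-4u^2-4u+16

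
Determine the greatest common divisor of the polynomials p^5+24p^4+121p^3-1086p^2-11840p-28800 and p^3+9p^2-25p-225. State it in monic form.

Apply the Euclidean algorithm:
  p^5+24p^4+121p^3-1086p^2-11840p-28800 = (p^2+15p+11)(p^3+9p^2-25p-225) + (-585p^2-8190p-26325)
  p^3+9p^2-25p-225 = (-(1/585)p+1/117)(-585p^2-8190p-26325) + (0)
Last nonzero remainder: -585p^2-8190p-26325. Dividing through by -585 gives the monic gcd p^2+14p+45.

p^2+14p+45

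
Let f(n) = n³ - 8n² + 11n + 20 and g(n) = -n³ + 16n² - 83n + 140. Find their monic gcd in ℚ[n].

n² - 9n + 20

Euclidean algorithm in ℚ[n]:
  n³ - 8n² + 11n + 20 = (-1)(-n³ + 16n² - 83n + 140) + (8n² - 72n + 160)
  -n³ + 16n² - 83n + 140 = (-(1/8)n + 7/8)(8n² - 72n + 160) + (0)
Last nonzero remainder: 8n² - 72n + 160. Dividing through by 8 gives the monic gcd n² - 9n + 20.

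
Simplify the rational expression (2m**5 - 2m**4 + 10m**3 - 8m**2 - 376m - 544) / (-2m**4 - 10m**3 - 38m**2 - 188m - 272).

(-m**2 + 2m + 8)/(m + 4)

Apply the Euclidean algorithm:
  2m**5 - 2m**4 + 10m**3 - 8m**2 - 376m - 544 = (-m + 6)(-2m**4 - 10m**3 - 38m**2 - 188m - 272) + (32m**3 + 32m**2 + 480m + 1088)
  -2m**4 - 10m**3 - 38m**2 - 188m - 272 = (-(1/16)m - 1/4)(32m**3 + 32m**2 + 480m + 1088) + (0)
Last nonzero remainder: 32m**3 + 32m**2 + 480m + 1088. Dividing through by 32 gives the monic gcd m**3 + m**2 + 15m + 34.
Cancel m**3 + m**2 + 15m + 34 from numerator and denominator to get the reduced form.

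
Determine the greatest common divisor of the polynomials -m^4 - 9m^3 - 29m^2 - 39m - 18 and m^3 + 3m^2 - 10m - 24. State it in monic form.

m + 2

By polynomial division,
  -m^4 - 9m^3 - 29m^2 - 39m - 18 = (-m - 6)(m^3 + 3m^2 - 10m - 24) + (-21m^2 - 123m - 162)
  m^3 + 3m^2 - 10m - 24 = (-(1/21)m + 20/147)(-21m^2 - 123m - 162) + (-(48/49)m - 96/49)
  -21m^2 - 123m - 162 = ((343/16)m + 1323/16)(-(48/49)m - 96/49) + (0)
Last nonzero remainder: -(48/49)m - 96/49. Dividing through by -48/49 gives the monic gcd m + 2.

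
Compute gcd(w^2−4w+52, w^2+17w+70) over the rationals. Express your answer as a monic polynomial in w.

1

Repeated division with remainder:
  w^2−4w+52 = (w^2+17w+70) + (−21w−18)
  w^2+17w+70 = (−(1/21)w−113/147)(−21w−18) + (2752/49)
  −21w−18 = (−(1029/2752)w−441/1376)(2752/49) + (0)
The last nonzero remainder is the constant 2752/49, so the polynomials are coprime and gcd = 1.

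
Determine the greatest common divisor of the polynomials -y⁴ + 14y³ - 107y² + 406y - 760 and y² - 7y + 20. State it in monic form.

Apply the Euclidean algorithm:
  -y⁴ + 14y³ - 107y² + 406y - 760 = (-y² + 7y - 38)(y² - 7y + 20) + (0)
The last nonzero remainder y² - 7y + 20 is already monic.

y² - 7y + 20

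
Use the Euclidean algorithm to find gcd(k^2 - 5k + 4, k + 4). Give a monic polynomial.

1

By polynomial division,
  k^2 - 5k + 4 = (k - 9)(k + 4) + (40)
  k + 4 = ((1/40)k + 1/10)(40) + (0)
The last nonzero remainder is the constant 40, so the polynomials are coprime and gcd = 1.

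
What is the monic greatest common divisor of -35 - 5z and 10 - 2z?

Repeated division with remainder:
  -5z - 35 = (5/2)(-2z + 10) + (-60)
  -2z + 10 = ((1/30)z - 1/6)(-60) + (0)
The last nonzero remainder is the constant -60, so the polynomials are coprime and gcd = 1.

1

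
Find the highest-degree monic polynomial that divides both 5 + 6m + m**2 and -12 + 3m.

By polynomial division,
  m**2 + 6m + 5 = ((1/3)m + 10/3)(3m - 12) + (45)
  3m - 12 = ((1/15)m - 4/15)(45) + (0)
The last nonzero remainder is the constant 45, so the polynomials are coprime and gcd = 1.

1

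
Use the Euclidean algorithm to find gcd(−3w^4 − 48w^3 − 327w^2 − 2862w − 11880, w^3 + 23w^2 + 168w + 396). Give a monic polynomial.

Repeated division with remainder:
  −3w^4 − 48w^3 − 327w^2 − 2862w − 11880 = (−3w + 21)(w^3 + 23w^2 + 168w + 396) + (−306w^2 − 5202w − 20196)
  w^3 + 23w^2 + 168w + 396 = (−(1/306)w − 1/51)(−306w^2 − 5202w − 20196) + (0)
Last nonzero remainder: −306w^2 − 5202w − 20196. Dividing through by −306 gives the monic gcd w^2 + 17w + 66.

w^2 + 17w + 66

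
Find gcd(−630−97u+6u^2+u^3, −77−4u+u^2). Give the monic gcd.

Apply the Euclidean algorithm:
  u^3+6u^2−97u−630 = (u+10)(u^2−4u−77) + (20u+140)
  u^2−4u−77 = ((1/20)u−11/20)(20u+140) + (0)
Last nonzero remainder: 20u+140. Dividing through by 20 gives the monic gcd u+7.

7+u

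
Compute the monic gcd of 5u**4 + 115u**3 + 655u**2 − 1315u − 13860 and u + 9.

u + 9

Euclidean algorithm in ℚ[u]:
  5u**4 + 115u**3 + 655u**2 − 1315u − 13860 = (5u**3 + 70u**2 + 25u − 1540)(u + 9) + (0)
The last nonzero remainder u + 9 is already monic.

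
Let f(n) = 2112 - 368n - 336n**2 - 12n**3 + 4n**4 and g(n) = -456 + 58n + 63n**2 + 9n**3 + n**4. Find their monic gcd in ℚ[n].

Euclidean algorithm in ℚ[n]:
  4n**4 - 12n**3 - 336n**2 - 368n + 2112 = (4)(n**4 + 9n**3 + 63n**2 + 58n - 456) + (-48n**3 - 588n**2 - 600n + 3936)
  n**4 + 9n**3 + 63n**2 + 58n - 456 = (-(1/48)n + 13/192)(-48n**3 - 588n**2 - 600n + 3936) + ((1445/16)n**2 + (1445/8)n - 1445/2)
  -48n**3 - 588n**2 - 600n + 3936 = (-(768/1445)n - 7872/1445)((1445/16)n**2 + (1445/8)n - 1445/2) + (0)
Last nonzero remainder: (1445/16)n**2 + (1445/8)n - 1445/2. Dividing through by 1445/16 gives the monic gcd n**2 + 2n - 8.

-8 + 2n + n**2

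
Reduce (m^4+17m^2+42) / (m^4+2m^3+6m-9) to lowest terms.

(m^2+14)/(m^2+2m-3)

Apply the Euclidean algorithm:
  m^4+17m^2+42 = (m^4+2m^3+6m-9) + (-2m^3+17m^2-6m+51)
  m^4+2m^3+6m-9 = (-(1/2)m-21/4)(-2m^3+17m^2-6m+51) + ((345/4)m^2+1035/4)
  -2m^3+17m^2-6m+51 = (-(8/345)m+68/345)((345/4)m^2+1035/4) + (0)
Last nonzero remainder: (345/4)m^2+1035/4. Dividing through by 345/4 gives the monic gcd m^2+3.
Cancel m^2+3 from numerator and denominator to get the reduced form.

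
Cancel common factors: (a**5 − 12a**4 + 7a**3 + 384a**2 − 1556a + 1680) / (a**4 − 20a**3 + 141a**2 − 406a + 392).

Apply the Euclidean algorithm:
  a**5 − 12a**4 + 7a**3 + 384a**2 − 1556a + 1680 = (a + 8)(a**4 − 20a**3 + 141a**2 − 406a + 392) + (26a**3 − 338a**2 + 1300a − 1456)
  a**4 − 20a**3 + 141a**2 − 406a + 392 = ((1/26)a − 7/26)(26a**3 − 338a**2 + 1300a − 1456) + (0)
Last nonzero remainder: 26a**3 − 338a**2 + 1300a − 1456. Dividing through by 26 gives the monic gcd a**3 − 13a**2 + 50a − 56.
Cancel a**3 − 13a**2 + 50a − 56 from numerator and denominator to get the reduced form.

(a**2 + a − 30)/(a − 7)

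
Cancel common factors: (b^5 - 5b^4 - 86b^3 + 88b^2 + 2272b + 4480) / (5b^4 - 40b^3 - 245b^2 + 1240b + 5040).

(b^2 - 6b - 40)/(5b - 45)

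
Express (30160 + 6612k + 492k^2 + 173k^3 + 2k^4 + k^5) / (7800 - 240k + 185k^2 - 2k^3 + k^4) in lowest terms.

Euclidean algorithm in ℚ[k]:
  k^5 + 2k^4 + 173k^3 + 492k^2 + 6612k + 30160 = (k + 4)(k^4 - 2k^3 + 185k^2 - 240k + 7800) + (-4k^3 - 8k^2 - 228k - 1040)
  k^4 - 2k^3 + 185k^2 - 240k + 7800 = (-(1/4)k + 1)(-4k^3 - 8k^2 - 228k - 1040) + (136k^2 - 272k + 8840)
  -4k^3 - 8k^2 - 228k - 1040 = (-(1/34)k - 2/17)(136k^2 - 272k + 8840) + (0)
Last nonzero remainder: 136k^2 - 272k + 8840. Dividing through by 136 gives the monic gcd k^2 - 2k + 65.
Cancel k^2 - 2k + 65 from numerator and denominator to get the reduced form.

(464 + 116k + 4k^2 + k^3)/(120 + k^2)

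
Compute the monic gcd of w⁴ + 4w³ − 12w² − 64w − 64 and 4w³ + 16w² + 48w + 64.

w + 2

Euclidean algorithm in ℚ[w]:
  w⁴ + 4w³ − 12w² − 64w − 64 = ((1/4)w)(4w³ + 16w² + 48w + 64) + (−24w² − 80w − 64)
  4w³ + 16w² + 48w + 64 = (−(1/6)w − 1/9)(−24w² − 80w − 64) + ((256/9)w + 512/9)
  −24w² − 80w − 64 = (−(27/32)w − 9/8)((256/9)w + 512/9) + (0)
Last nonzero remainder: (256/9)w + 512/9. Dividing through by 256/9 gives the monic gcd w + 2.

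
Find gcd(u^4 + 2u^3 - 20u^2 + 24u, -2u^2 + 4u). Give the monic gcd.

u^2 - 2u

By polynomial division,
  u^4 + 2u^3 - 20u^2 + 24u = (-(1/2)u^2 - 2u + 6)(-2u^2 + 4u) + (0)
Last nonzero remainder: -2u^2 + 4u. Dividing through by -2 gives the monic gcd u^2 - 2u.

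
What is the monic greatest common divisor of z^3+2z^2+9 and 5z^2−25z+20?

1

By polynomial division,
  z^3+2z^2+9 = ((1/5)z+7/5)(5z^2−25z+20) + (31z−19)
  5z^2−25z+20 = ((5/31)z−680/961)(31z−19) + (6300/961)
  31z−19 = ((29791/6300)z−18259/6300)(6300/961) + (0)
The last nonzero remainder is the constant 6300/961, so the polynomials are coprime and gcd = 1.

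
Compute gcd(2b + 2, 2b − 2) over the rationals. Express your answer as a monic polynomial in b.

Apply the Euclidean algorithm:
  2b + 2 = (2b − 2) + (4)
  2b − 2 = ((1/2)b − 1/2)(4) + (0)
The last nonzero remainder is the constant 4, so the polynomials are coprime and gcd = 1.

1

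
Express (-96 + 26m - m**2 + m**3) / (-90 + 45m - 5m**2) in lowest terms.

(-32 - 2m - m**2)/(-30 + 5m)

Apply the Euclidean algorithm:
  m**3 - m**2 + 26m - 96 = (-(1/5)m - 8/5)(-5m**2 + 45m - 90) + (80m - 240)
  -5m**2 + 45m - 90 = (-(1/16)m + 3/8)(80m - 240) + (0)
Last nonzero remainder: 80m - 240. Dividing through by 80 gives the monic gcd m - 3.
Cancel m - 3 from numerator and denominator to get the reduced form.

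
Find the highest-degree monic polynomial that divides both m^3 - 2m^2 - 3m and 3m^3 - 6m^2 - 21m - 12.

Repeated division with remainder:
  m^3 - 2m^2 - 3m = (1/3)(3m^3 - 6m^2 - 21m - 12) + (4m + 4)
  3m^3 - 6m^2 - 21m - 12 = ((3/4)m^2 - (9/4)m - 3)(4m + 4) + (0)
Last nonzero remainder: 4m + 4. Dividing through by 4 gives the monic gcd m + 1.

m + 1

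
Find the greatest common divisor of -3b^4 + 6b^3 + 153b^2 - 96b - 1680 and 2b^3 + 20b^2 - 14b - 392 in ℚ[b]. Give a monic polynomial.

Euclidean algorithm in ℚ[b]:
  -3b^4 + 6b^3 + 153b^2 - 96b - 1680 = (-(3/2)b + 18)(2b^3 + 20b^2 - 14b - 392) + (-228b^2 - 432b + 5376)
  2b^3 + 20b^2 - 14b - 392 = (-(1/114)b - 77/1083)(-228b^2 - 432b + 5376) + ((882/361)b - 3528/361)
  -228b^2 - 432b + 5376 = (-(13718/147)b - 11552/21)((882/361)b - 3528/361) + (0)
Last nonzero remainder: (882/361)b - 3528/361. Dividing through by 882/361 gives the monic gcd b - 4.

b - 4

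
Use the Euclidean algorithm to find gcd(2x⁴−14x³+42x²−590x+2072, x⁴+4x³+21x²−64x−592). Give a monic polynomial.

By polynomial division,
  2x⁴−14x³+42x²−590x+2072 = (2)(x⁴+4x³+21x²−64x−592) + (−22x³−462x+3256)
  x⁴+4x³+21x²−64x−592 = (−(1/22)x−2/11)(−22x³−462x+3256) + (0)
Last nonzero remainder: −22x³−462x+3256. Dividing through by −22 gives the monic gcd x³+21x−148.

x³+21x−148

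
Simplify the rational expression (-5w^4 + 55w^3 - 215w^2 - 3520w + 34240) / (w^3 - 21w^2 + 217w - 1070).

(-5w^2 + 320)/(w - 10)

By polynomial division,
  -5w^4 + 55w^3 - 215w^2 - 3520w + 34240 = (-5w - 50)(w^3 - 21w^2 + 217w - 1070) + (-180w^2 + 1980w - 19260)
  w^3 - 21w^2 + 217w - 1070 = (-(1/180)w + 1/18)(-180w^2 + 1980w - 19260) + (0)
Last nonzero remainder: -180w^2 + 1980w - 19260. Dividing through by -180 gives the monic gcd w^2 - 11w + 107.
Cancel w^2 - 11w + 107 from numerator and denominator to get the reduced form.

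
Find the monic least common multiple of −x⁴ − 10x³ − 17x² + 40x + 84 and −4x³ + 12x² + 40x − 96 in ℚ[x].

By polynomial division,
  −x⁴ − 10x³ − 17x² + 40x + 84 = ((1/4)x + 13/4)(−4x³ + 12x² + 40x − 96) + (−66x² − 66x + 396)
  −4x³ + 12x² + 40x − 96 = ((2/33)x − 8/33)(−66x² − 66x + 396) + (0)
Last nonzero remainder: −66x² − 66x + 396. Dividing through by −66 gives the monic gcd x² + x − 6.
Then lcm(f, g) = f·g / gcd(f, g); expanding and making the result monic gives the answer.

x⁵ + 6x⁴ − 23x³ − 108x² + 76x + 336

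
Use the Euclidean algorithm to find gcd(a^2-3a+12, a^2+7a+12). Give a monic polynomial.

By polynomial division,
  a^2-3a+12 = (a^2+7a+12) + (-10a)
  a^2+7a+12 = (-(1/10)a-7/10)(-10a) + (12)
  -10a = (-(5/6)a)(12) + (0)
The last nonzero remainder is the constant 12, so the polynomials are coprime and gcd = 1.

1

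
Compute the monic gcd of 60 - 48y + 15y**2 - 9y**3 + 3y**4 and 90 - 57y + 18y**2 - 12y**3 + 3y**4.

Euclidean algorithm in ℚ[y]:
  3y**4 - 9y**3 + 15y**2 - 48y + 60 = (3y**4 - 12y**3 + 18y**2 - 57y + 90) + (3y**3 - 3y**2 + 9y - 30)
  3y**4 - 12y**3 + 18y**2 - 57y + 90 = (y - 3)(3y**3 - 3y**2 + 9y - 30) + (0)
Last nonzero remainder: 3y**3 - 3y**2 + 9y - 30. Dividing through by 3 gives the monic gcd y**3 - y**2 + 3y - 10.

-10 + 3y - y**2 + y**3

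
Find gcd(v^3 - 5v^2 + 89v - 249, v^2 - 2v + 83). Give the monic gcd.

v^2 - 2v + 83

By polynomial division,
  v^3 - 5v^2 + 89v - 249 = (v - 3)(v^2 - 2v + 83) + (0)
The last nonzero remainder v^2 - 2v + 83 is already monic.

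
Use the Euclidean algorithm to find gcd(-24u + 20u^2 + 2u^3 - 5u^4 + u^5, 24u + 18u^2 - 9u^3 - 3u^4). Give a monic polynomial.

-2u + u^2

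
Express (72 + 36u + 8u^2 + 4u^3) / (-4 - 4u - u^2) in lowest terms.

(-36 - 4u^2)/(2 + u)

Euclidean algorithm in ℚ[u]:
  4u^3 + 8u^2 + 36u + 72 = (-4u + 8)(-u^2 - 4u - 4) + (52u + 104)
  -u^2 - 4u - 4 = (-(1/52)u - 1/26)(52u + 104) + (0)
Last nonzero remainder: 52u + 104. Dividing through by 52 gives the monic gcd u + 2.
Cancel u + 2 from numerator and denominator to get the reduced form.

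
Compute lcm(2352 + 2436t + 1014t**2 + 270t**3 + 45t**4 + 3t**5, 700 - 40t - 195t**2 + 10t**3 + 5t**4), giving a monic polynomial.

7840 + 2632t - 1520t**2 - 654t**3 - 142t**4 - 5t**5 + 8t**6 + t**7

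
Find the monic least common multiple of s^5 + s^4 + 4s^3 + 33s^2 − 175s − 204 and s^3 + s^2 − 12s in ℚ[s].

Repeated division with remainder:
  s^5 + s^4 + 4s^3 + 33s^2 − 175s − 204 = (s^2 + 16)(s^3 + s^2 − 12s) + (17s^2 + 17s − 204)
  s^3 + s^2 − 12s = ((1/17)s)(17s^2 + 17s − 204) + (0)
Last nonzero remainder: 17s^2 + 17s − 204. Dividing through by 17 gives the monic gcd s^2 + s − 12.
Then lcm(f, g) = f·g / gcd(f, g); expanding and making the result monic gives the answer.

s^6 + s^5 + 4s^4 + 33s^3 − 175s^2 − 204s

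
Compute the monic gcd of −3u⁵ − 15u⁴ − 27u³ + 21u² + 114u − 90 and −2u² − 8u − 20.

u² + 4u + 10

Repeated division with remainder:
  −3u⁵ − 15u⁴ − 27u³ + 21u² + 114u − 90 = ((3/2)u³ + (3/2)u² − (15/2)u + 9/2)(−2u² − 8u − 20) + (0)
Last nonzero remainder: −2u² − 8u − 20. Dividing through by −2 gives the monic gcd u² + 4u + 10.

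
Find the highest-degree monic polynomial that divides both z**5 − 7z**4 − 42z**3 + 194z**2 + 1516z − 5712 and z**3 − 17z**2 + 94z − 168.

z**3 − 17z**2 + 94z − 168

Apply the Euclidean algorithm:
  z**5 − 7z**4 − 42z**3 + 194z**2 + 1516z − 5712 = (z**2 + 10z + 34)(z**3 − 17z**2 + 94z − 168) + (0)
The last nonzero remainder z**3 − 17z**2 + 94z − 168 is already monic.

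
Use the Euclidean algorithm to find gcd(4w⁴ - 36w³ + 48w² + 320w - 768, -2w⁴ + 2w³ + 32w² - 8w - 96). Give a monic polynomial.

Euclidean algorithm in ℚ[w]:
  4w⁴ - 36w³ + 48w² + 320w - 768 = (-2)(-2w⁴ + 2w³ + 32w² - 8w - 96) + (-32w³ + 112w² + 304w - 960)
  -2w⁴ + 2w³ + 32w² - 8w - 96 = ((1/16)w + 5/32)(-32w³ + 112w² + 304w - 960) + (-(9/2)w² + (9/2)w + 54)
  -32w³ + 112w² + 304w - 960 = ((64/9)w - 160/9)(-(9/2)w² + (9/2)w + 54) + (0)
Last nonzero remainder: -(9/2)w² + (9/2)w + 54. Dividing through by -9/2 gives the monic gcd w² - w - 12.

w² - w - 12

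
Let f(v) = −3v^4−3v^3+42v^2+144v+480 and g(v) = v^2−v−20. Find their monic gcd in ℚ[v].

v^2−v−20

Apply the Euclidean algorithm:
  −3v^4−3v^3+42v^2+144v+480 = (−3v^2−6v−24)(v^2−v−20) + (0)
The last nonzero remainder v^2−v−20 is already monic.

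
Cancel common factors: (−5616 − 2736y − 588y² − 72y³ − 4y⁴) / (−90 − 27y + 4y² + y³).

(−936 − 300y − 48y² − 4y³)/(−15 − 2y + y²)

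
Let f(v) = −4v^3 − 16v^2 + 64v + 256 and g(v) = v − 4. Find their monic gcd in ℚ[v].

v − 4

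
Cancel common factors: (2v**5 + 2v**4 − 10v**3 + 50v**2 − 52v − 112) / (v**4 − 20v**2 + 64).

By polynomial division,
  2v**5 + 2v**4 − 10v**3 + 50v**2 − 52v − 112 = (2v + 2)(v**4 − 20v**2 + 64) + (30v**3 + 90v**2 − 180v − 240)
  v**4 − 20v**2 + 64 = ((1/30)v − 1/10)(30v**3 + 90v**2 − 180v − 240) + (−5v**2 − 10v + 40)
  30v**3 + 90v**2 − 180v − 240 = (−6v − 6)(−5v**2 − 10v + 40) + (0)
Last nonzero remainder: −5v**2 − 10v + 40. Dividing through by −5 gives the monic gcd v**2 + 2v − 8.
Cancel v**2 + 2v − 8 from numerator and denominator to get the reduced form.

(2v**3 − 2v**2 + 10v + 14)/(v**2 − 2v − 8)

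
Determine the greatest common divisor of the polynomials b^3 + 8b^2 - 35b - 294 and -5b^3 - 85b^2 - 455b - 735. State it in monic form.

By polynomial division,
  b^3 + 8b^2 - 35b - 294 = (-1/5)(-5b^3 - 85b^2 - 455b - 735) + (-9b^2 - 126b - 441)
  -5b^3 - 85b^2 - 455b - 735 = ((5/9)b + 5/3)(-9b^2 - 126b - 441) + (0)
Last nonzero remainder: -9b^2 - 126b - 441. Dividing through by -9 gives the monic gcd b^2 + 14b + 49.

b^2 + 14b + 49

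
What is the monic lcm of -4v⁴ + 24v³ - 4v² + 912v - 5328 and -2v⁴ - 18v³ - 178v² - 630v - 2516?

Repeated division with remainder:
  -4v⁴ + 24v³ - 4v² + 912v - 5328 = (2)(-2v⁴ - 18v³ - 178v² - 630v - 2516) + (60v³ + 352v² + 2172v - 296)
  -2v⁴ - 18v³ - 178v² - 630v - 2516 = (-(1/30)v - 47/450)(60v³ + 352v² + 2172v - 296) + (-(15488/225)v² - (30976/75)v - 573056/225)
  60v³ + 352v² + 2172v - 296 = (-(3375/3872)v + 225/1936)(-(15488/225)v² - (30976/75)v - 573056/225) + (0)
Last nonzero remainder: -(15488/225)v² - (30976/75)v - 573056/225. Dividing through by -15488/225 gives the monic gcd v² + 6v + 37.
Then lcm(f, g) = f·g / gcd(f, g); expanding and making the result monic gives the answer.

v⁶ - 3v⁵ + 17v⁴ - 429v³ + 682v² - 3756v + 45288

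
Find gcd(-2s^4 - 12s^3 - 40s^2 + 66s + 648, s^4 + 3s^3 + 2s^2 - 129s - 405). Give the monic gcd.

By polynomial division,
  -2s^4 - 12s^3 - 40s^2 + 66s + 648 = (-2)(s^4 + 3s^3 + 2s^2 - 129s - 405) + (-6s^3 - 36s^2 - 192s - 162)
  s^4 + 3s^3 + 2s^2 - 129s - 405 = (-(1/6)s + 1/2)(-6s^3 - 36s^2 - 192s - 162) + (-12s^2 - 60s - 324)
  -6s^3 - 36s^2 - 192s - 162 = ((1/2)s + 1/2)(-12s^2 - 60s - 324) + (0)
Last nonzero remainder: -12s^2 - 60s - 324. Dividing through by -12 gives the monic gcd s^2 + 5s + 27.

s^2 + 5s + 27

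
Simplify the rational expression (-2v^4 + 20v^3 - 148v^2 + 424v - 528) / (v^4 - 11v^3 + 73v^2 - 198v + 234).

Repeated division with remainder:
  -2v^4 + 20v^3 - 148v^2 + 424v - 528 = (-2)(v^4 - 11v^3 + 73v^2 - 198v + 234) + (-2v^3 - 2v^2 + 28v - 60)
  v^4 - 11v^3 + 73v^2 - 198v + 234 = (-(1/2)v + 6)(-2v^3 - 2v^2 + 28v - 60) + (99v^2 - 396v + 594)
  -2v^3 - 2v^2 + 28v - 60 = (-(2/99)v - 10/99)(99v^2 - 396v + 594) + (0)
Last nonzero remainder: 99v^2 - 396v + 594. Dividing through by 99 gives the monic gcd v^2 - 4v + 6.
Cancel v^2 - 4v + 6 from numerator and denominator to get the reduced form.

(-2v^2 + 12v - 88)/(v^2 - 7v + 39)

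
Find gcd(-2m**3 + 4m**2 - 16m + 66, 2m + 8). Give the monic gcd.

By polynomial division,
  -2m**3 + 4m**2 - 16m + 66 = (-m**2 + 6m - 32)(2m + 8) + (322)
  2m + 8 = ((1/161)m + 4/161)(322) + (0)
The last nonzero remainder is the constant 322, so the polynomials are coprime and gcd = 1.

1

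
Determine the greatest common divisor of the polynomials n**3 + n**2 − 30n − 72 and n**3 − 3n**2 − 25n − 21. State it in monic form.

Repeated division with remainder:
  n**3 + n**2 − 30n − 72 = (n**3 − 3n**2 − 25n − 21) + (4n**2 − 5n − 51)
  n**3 − 3n**2 − 25n − 21 = ((1/4)n − 7/16)(4n**2 − 5n − 51) + (−(231/16)n − 693/16)
  4n**2 − 5n − 51 = (−(64/231)n + 272/231)(−(231/16)n − 693/16) + (0)
Last nonzero remainder: −(231/16)n − 693/16. Dividing through by −231/16 gives the monic gcd n + 3.

n + 3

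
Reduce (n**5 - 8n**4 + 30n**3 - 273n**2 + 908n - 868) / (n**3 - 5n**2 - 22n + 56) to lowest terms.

Apply the Euclidean algorithm:
  n**5 - 8n**4 + 30n**3 - 273n**2 + 908n - 868 = (n**2 - 3n + 37)(n**3 - 5n**2 - 22n + 56) + (-210n**2 + 1890n - 2940)
  n**3 - 5n**2 - 22n + 56 = (-(1/210)n - 2/105)(-210n**2 + 1890n - 2940) + (0)
Last nonzero remainder: -210n**2 + 1890n - 2940. Dividing through by -210 gives the monic gcd n**2 - 9n + 14.
Cancel n**2 - 9n + 14 from numerator and denominator to get the reduced form.

(n**3 + n**2 + 25n - 62)/(n + 4)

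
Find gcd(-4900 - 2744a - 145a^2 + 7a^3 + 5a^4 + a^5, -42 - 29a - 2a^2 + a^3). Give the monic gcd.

Euclidean algorithm in ℚ[a]:
  a^5 + 5a^4 + 7a^3 - 145a^2 - 2744a - 4900 = (a^2 + 7a + 50)(a^3 - 2a^2 - 29a - 42) + (200a^2 - 1000a - 2800)
  a^3 - 2a^2 - 29a - 42 = ((1/200)a + 3/200)(200a^2 - 1000a - 2800) + (0)
Last nonzero remainder: 200a^2 - 1000a - 2800. Dividing through by 200 gives the monic gcd a^2 - 5a - 14.

-14 - 5a + a^2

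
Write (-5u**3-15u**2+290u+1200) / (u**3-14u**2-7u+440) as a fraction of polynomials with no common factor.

Euclidean algorithm in ℚ[u]:
  -5u**3-15u**2+290u+1200 = (-5)(u**3-14u**2-7u+440) + (-85u**2+255u+3400)
  u**3-14u**2-7u+440 = (-(1/85)u+11/85)(-85u**2+255u+3400) + (0)
Last nonzero remainder: -85u**2+255u+3400. Dividing through by -85 gives the monic gcd u**2-3u-40.
Cancel u**2-3u-40 from numerator and denominator to get the reduced form.

(-5u-30)/(u-11)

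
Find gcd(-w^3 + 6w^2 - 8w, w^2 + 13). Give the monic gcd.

1

Euclidean algorithm in ℚ[w]:
  -w^3 + 6w^2 - 8w = (-w + 6)(w^2 + 13) + (5w - 78)
  w^2 + 13 = ((1/5)w + 78/25)(5w - 78) + (6409/25)
  5w - 78 = ((125/6409)w - 150/493)(6409/25) + (0)
The last nonzero remainder is the constant 6409/25, so the polynomials are coprime and gcd = 1.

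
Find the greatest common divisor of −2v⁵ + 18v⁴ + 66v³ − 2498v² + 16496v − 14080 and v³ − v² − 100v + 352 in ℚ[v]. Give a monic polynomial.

v² + 3v − 88

Euclidean algorithm in ℚ[v]:
  −2v⁵ + 18v⁴ + 66v³ − 2498v² + 16496v − 14080 = (−2v² + 16v − 118)(v³ − v² − 100v + 352) + (−312v² − 936v + 27456)
  v³ − v² − 100v + 352 = (−(1/312)v + 1/78)(−312v² − 936v + 27456) + (0)
Last nonzero remainder: −312v² − 936v + 27456. Dividing through by −312 gives the monic gcd v² + 3v − 88.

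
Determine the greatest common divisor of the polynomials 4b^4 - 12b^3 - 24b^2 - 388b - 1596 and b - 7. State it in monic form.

Repeated division with remainder:
  4b^4 - 12b^3 - 24b^2 - 388b - 1596 = (4b^3 + 16b^2 + 88b + 228)(b - 7) + (0)
The last nonzero remainder b - 7 is already monic.

b - 7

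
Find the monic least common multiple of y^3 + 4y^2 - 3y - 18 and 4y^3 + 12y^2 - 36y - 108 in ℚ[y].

Repeated division with remainder:
  y^3 + 4y^2 - 3y - 18 = (1/4)(4y^3 + 12y^2 - 36y - 108) + (y^2 + 6y + 9)
  4y^3 + 12y^2 - 36y - 108 = (4y - 12)(y^2 + 6y + 9) + (0)
The last nonzero remainder y^2 + 6y + 9 is already monic.
Then lcm(f, g) = f·g / gcd(f, g); expanding and making the result monic gives the answer.

y^4 + y^3 - 15y^2 - 9y + 54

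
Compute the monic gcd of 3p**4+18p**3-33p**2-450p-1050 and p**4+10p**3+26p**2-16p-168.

Apply the Euclidean algorithm:
  3p**4+18p**3-33p**2-450p-1050 = (3)(p**4+10p**3+26p**2-16p-168) + (-12p**3-111p**2-402p-546)
  p**4+10p**3+26p**2-16p-168 = (-(1/12)p-1/16)(-12p**3-111p**2-402p-546) + (-(231/16)p**2-(693/8)p-1617/8)
  -12p**3-111p**2-402p-546 = ((64/77)p+208/77)(-(231/16)p**2-(693/8)p-1617/8) + (0)
Last nonzero remainder: -(231/16)p**2-(693/8)p-1617/8. Dividing through by -231/16 gives the monic gcd p**2+6p+14.

p**2+6p+14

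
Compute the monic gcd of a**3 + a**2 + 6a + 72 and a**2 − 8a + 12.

Euclidean algorithm in ℚ[a]:
  a**3 + a**2 + 6a + 72 = (a + 9)(a**2 − 8a + 12) + (66a − 36)
  a**2 − 8a + 12 = ((1/66)a − 41/363)(66a − 36) + (960/121)
  66a − 36 = ((1331/160)a − 363/80)(960/121) + (0)
The last nonzero remainder is the constant 960/121, so the polynomials are coprime and gcd = 1.

1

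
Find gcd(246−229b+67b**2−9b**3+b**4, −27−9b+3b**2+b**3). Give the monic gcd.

By polynomial division,
  b**4−9b**3+67b**2−229b+246 = (b−12)(b**3+3b**2−9b−27) + (112b**2−310b−78)
  b**3+3b**2−9b−27 = ((1/112)b+323/6272)(112b**2−310b−78) + ((24025/3136)b−72075/3136)
  112b**2−310b−78 = ((351232/24025)b+81536/24025)((24025/3136)b−72075/3136) + (0)
Last nonzero remainder: (24025/3136)b−72075/3136. Dividing through by 24025/3136 gives the monic gcd b−3.

−3+b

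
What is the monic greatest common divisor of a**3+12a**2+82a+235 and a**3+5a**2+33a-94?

Euclidean algorithm in ℚ[a]:
  a**3+12a**2+82a+235 = (a**3+5a**2+33a-94) + (7a**2+49a+329)
  a**3+5a**2+33a-94 = ((1/7)a-2/7)(7a**2+49a+329) + (0)
Last nonzero remainder: 7a**2+49a+329. Dividing through by 7 gives the monic gcd a**2+7a+47.

a**2+7a+47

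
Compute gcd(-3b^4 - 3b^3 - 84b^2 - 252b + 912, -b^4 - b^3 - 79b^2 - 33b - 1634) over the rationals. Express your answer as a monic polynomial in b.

b^2 - b + 38

Repeated division with remainder:
  -3b^4 - 3b^3 - 84b^2 - 252b + 912 = (3)(-b^4 - b^3 - 79b^2 - 33b - 1634) + (153b^2 - 153b + 5814)
  -b^4 - b^3 - 79b^2 - 33b - 1634 = (-(1/153)b^2 - (2/153)b - 43/153)(153b^2 - 153b + 5814) + (0)
Last nonzero remainder: 153b^2 - 153b + 5814. Dividing through by 153 gives the monic gcd b^2 - b + 38.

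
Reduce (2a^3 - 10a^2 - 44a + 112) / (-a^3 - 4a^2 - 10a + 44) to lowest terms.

By polynomial division,
  2a^3 - 10a^2 - 44a + 112 = (-2)(-a^3 - 4a^2 - 10a + 44) + (-18a^2 - 64a + 200)
  -a^3 - 4a^2 - 10a + 44 = ((1/18)a + 2/81)(-18a^2 - 64a + 200) + (-(1582/81)a + 3164/81)
  -18a^2 - 64a + 200 = ((729/791)a + 4050/791)(-(1582/81)a + 3164/81) + (0)
Last nonzero remainder: -(1582/81)a + 3164/81. Dividing through by -1582/81 gives the monic gcd a - 2.
Cancel a - 2 from numerator and denominator to get the reduced form.

(-2a^2 + 6a + 56)/(a^2 + 6a + 22)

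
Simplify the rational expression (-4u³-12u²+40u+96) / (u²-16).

Repeated division with remainder:
  -4u³-12u²+40u+96 = (-4u-12)(u²-16) + (-24u-96)
  u²-16 = (-(1/24)u+1/6)(-24u-96) + (0)
Last nonzero remainder: -24u-96. Dividing through by -24 gives the monic gcd u+4.
Cancel u+4 from numerator and denominator to get the reduced form.

(-4u²+4u+24)/(u-4)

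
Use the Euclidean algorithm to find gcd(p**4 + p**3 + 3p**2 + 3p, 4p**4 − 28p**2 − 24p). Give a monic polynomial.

p**2 + p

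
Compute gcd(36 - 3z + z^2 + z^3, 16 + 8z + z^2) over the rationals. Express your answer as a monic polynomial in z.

Euclidean algorithm in ℚ[z]:
  z^3 + z^2 - 3z + 36 = (z - 7)(z^2 + 8z + 16) + (37z + 148)
  z^2 + 8z + 16 = ((1/37)z + 4/37)(37z + 148) + (0)
Last nonzero remainder: 37z + 148. Dividing through by 37 gives the monic gcd z + 4.

4 + z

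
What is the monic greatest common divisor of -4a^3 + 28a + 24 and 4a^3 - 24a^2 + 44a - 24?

a - 3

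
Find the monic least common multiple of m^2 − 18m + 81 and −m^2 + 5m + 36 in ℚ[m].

m^3 − 14m^2 + 9m + 324

Repeated division with remainder:
  m^2 − 18m + 81 = (−1)(−m^2 + 5m + 36) + (−13m + 117)
  −m^2 + 5m + 36 = ((1/13)m + 4/13)(−13m + 117) + (0)
Last nonzero remainder: −13m + 117. Dividing through by −13 gives the monic gcd m − 9.
Then lcm(f, g) = f·g / gcd(f, g); expanding and making the result monic gives the answer.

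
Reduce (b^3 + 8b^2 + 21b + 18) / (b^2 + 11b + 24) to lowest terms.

(b^2 + 5b + 6)/(b + 8)

Repeated division with remainder:
  b^3 + 8b^2 + 21b + 18 = (b − 3)(b^2 + 11b + 24) + (30b + 90)
  b^2 + 11b + 24 = ((1/30)b + 4/15)(30b + 90) + (0)
Last nonzero remainder: 30b + 90. Dividing through by 30 gives the monic gcd b + 3.
Cancel b + 3 from numerator and denominator to get the reduced form.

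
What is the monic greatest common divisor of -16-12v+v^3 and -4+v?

-4+v

Euclidean algorithm in ℚ[v]:
  v^3-12v-16 = (v^2+4v+4)(v-4) + (0)
The last nonzero remainder v-4 is already monic.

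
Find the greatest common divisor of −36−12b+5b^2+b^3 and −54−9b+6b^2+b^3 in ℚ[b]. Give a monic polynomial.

Euclidean algorithm in ℚ[b]:
  b^3+5b^2−12b−36 = (b^3+6b^2−9b−54) + (−b^2−3b+18)
  b^3+6b^2−9b−54 = (−b−3)(−b^2−3b+18) + (0)
Last nonzero remainder: −b^2−3b+18. Dividing through by −1 gives the monic gcd b^2+3b−18.

−18+3b+b^2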